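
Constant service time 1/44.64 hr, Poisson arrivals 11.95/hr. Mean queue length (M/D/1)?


ρ = 11.95/44.64 = 0.2677
M/D/1: Lq = ρ²/(2(1−ρ)) = 0.07166/(2·0.7323) = 0.04893

Final: 0.04893


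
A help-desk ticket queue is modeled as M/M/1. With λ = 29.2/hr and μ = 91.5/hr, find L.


ρ = λ/μ = 29.2/91.5 = 0.3191
L = ρ/(1−ρ) = 0.3191/(1 − 0.3191) = 0.3191/0.6809 = 0.4687

Final: 0.4687


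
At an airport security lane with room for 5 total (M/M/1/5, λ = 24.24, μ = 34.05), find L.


ρ = 24.24/34.05 = 0.7119
L = ρ[1 − (K+1)ρ^K + Kρ^(K+1)] / [(1−ρ)(1−ρ^(K+1))]
Numerator: 0.7119·(1 − 6·0.182843 + 5·0.130165) = 0.394224
Denominator: (0.2881)·(0.869835) = 0.250605
L = 0.394224/0.250605 = 1.5731

Final: 1.5731


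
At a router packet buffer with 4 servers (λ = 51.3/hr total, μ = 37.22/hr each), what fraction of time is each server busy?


ρ = λ/(cμ) = 51.3/(4·37.22) = 51.3/148.88 = 0.3446

Final: 0.3446


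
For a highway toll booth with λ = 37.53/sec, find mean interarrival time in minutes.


Mean interarrival time = 1/λ = 1/37.53 second = 0.02665 second
In minutes: 0.02665 × 0.0166667 = 0.0004441 min

Final: 0.0004441 min


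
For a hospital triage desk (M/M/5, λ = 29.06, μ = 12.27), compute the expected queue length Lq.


a = λ/μ = 2.3684; ρ = a/5 = 0.4737
P₀ = 0.091929
Lq = P₀·a^c·ρ / (c!·(1−ρ)²) = 0.091929·74.51698·0.4737/(120·0.27702)
= 0.09761

Final: 0.09761


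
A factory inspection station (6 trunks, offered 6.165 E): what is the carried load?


B(6,6.165) = 0.276406 (Erlang-B)
Carried load = a(1 − B) = 6.165·(1 − 0.276406) = 6.165·0.723594 = 4.4610 E

Final: 4.4610 Erlangs


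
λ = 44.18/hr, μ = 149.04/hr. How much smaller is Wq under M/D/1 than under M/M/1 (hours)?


ρ = 44.18/149.04 = 0.2964
Wq(M/M/1) = ρ/(μ−λ) = 0.2964/104.86 = 0.002827 hr
Wq(M/D/1) = ρ/(2(μ−λ)) = 0.001413 hr
Savings = 0.002827 − 0.001413 = 0.001413 hr

Final: 0.001413 hr


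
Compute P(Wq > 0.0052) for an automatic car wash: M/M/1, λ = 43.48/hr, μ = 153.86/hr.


ρ = 43.48/153.86 = 0.2826
P(Wq > t) = ρ·e^{−(μ−λ)t} = 0.2826·e^{−0.5740}
= 0.2826·0.563281 = 0.159180

Final: 0.159180


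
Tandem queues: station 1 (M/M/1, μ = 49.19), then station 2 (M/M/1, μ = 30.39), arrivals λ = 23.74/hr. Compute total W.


Each node sees arrival rate λ = 23.74/hr (tandem ⇒ throughput preserved).
W₁ = 1/(μ₁−λ) = 1/(49.19−23.74) = 0.03929 hr
W₂ = 1/(μ₂−λ) = 1/(30.39−23.74) = 0.15038 hr
W_total = W₁ + W₂ = 0.03929 + 0.15038 = 0.18967 hr

Final: 0.18967 hr


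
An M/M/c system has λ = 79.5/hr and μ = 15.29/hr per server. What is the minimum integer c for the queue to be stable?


Stability requires cμ > λ ⇔ c > λ/μ.
λ/μ = 79.5/15.29 = 5.1995
Minimum integer c = ⌊5.1995⌋ + 1 = 6
Check: 6·15.29 = 91.74 > 79.5, while 5·15.29 = 76.45 ≤ 79.5

Final: 6 servers


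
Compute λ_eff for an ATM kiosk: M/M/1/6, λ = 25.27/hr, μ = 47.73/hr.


ρ = 0.5294; P_K = (1−ρ)ρ^6/(1−ρ^7) = 0.010486
λ_eff = λ(1 − P_K) = 25.27·(1 − 0.010486) = 25.27·0.989514 = 25.0050 /hr

Final: 25.0050 /hr


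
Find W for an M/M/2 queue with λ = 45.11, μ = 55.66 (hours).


a = 0.8105; ρ = 0.4052; P₀ = 0.423256
Lq = P₀·a^c·ρ/(c!(1−ρ)²) = 0.15923
Wq = Lq/λ = 0.15923/45.11 = 0.003530 hr
W = Wq + 1/μ = 0.003530 + 0.01797 = 0.02150 hr

Final: 0.02150 hr


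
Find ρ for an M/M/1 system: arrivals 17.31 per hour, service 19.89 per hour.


ρ = λ/μ = 17.31/19.89 = 0.8703

Final: 0.8703


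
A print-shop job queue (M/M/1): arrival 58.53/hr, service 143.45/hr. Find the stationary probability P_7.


ρ = 58.53/143.45 = 0.4080
P_n = (1−ρ)·ρ^n = (1 − 0.4080)·0.4080^7 = 0.5920·0.001883 = 0.001114

Final: 0.001114


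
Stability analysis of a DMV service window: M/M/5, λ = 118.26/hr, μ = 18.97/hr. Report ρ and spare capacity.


Total capacity cμ = 5·18.97 = 94.85/hr
ρ = λ/(cμ) = 118.26/94.85 = 1.2468
Stable ⇔ ρ < 1: NO
Spare capacity = cμ − λ = 94.85 − 118.26 = -23.41/hr

Final: ρ = 1.2468; unstable; margin = -23.41/hr


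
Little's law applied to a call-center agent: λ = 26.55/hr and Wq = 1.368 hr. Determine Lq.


Lq = λWq = 26.55·1.368 = 36.3204

Final: 36.3204


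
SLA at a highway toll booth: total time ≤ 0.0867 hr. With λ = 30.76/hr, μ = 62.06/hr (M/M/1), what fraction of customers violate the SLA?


W ~ Exponential(μ−λ) for M/M/1.
μ − λ = 62.06 − 30.76 = 31.3000
P(W > t) = e^{−(μ−λ)t} = e^{−2.7137} = 0.066290

Final: 0.066290


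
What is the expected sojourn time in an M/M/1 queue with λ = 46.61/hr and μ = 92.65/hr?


W = 1/(μ−λ) = 1/(92.65 − 46.61) = 1/46.04 = 0.02172 hr

Final: 0.02172 hr


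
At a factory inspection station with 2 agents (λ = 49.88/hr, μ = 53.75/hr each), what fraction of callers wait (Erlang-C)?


a = λ/μ = 0.9280; ρ = a/2 = 0.4640
P₀ = 0.366120 (from M/M/c formula)
C(c,a) = [a^c/(c!(1−ρ))]·P₀ = [0.86118/(2·0.5360)]·0.366120
= 0.80334·0.366120 = 0.294120

Final: 0.294120


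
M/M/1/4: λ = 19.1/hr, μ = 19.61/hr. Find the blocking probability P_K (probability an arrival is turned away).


ρ = λ/μ = 19.1/19.61 = 0.9740
P_K = (1−ρ)ρ^K/(1−ρ^(K+1)) = (0.02601·0.899960)/(1 − 0.876554)
= 0.023405/0.123446 = 0.189601

Final: 0.189601


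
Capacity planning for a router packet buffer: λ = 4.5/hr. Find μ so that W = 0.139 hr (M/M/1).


W = 1/(μ−λ) ⇒ μ − λ = 1/W = 1/0.139 = 7.1942
μ = λ + 1/W = 4.5 + 7.1942 = 11.6942 per hr

Final: 11.6942 /hr


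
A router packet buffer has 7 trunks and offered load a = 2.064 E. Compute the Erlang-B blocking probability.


B(c,a) = (a^c/c!) / Σ_{k=0}^{c} a^k/k!
a^7/7! = 0.031662
Σ terms (k=0..7): 1.00000 + 2.06400 + 2.13005 + 1.46547 + 0.75618 + 0.31215 + 0.10738 + 0.03166 = 7.866900
B = 0.031662/7.866900 = 0.004025

Final: 0.004025


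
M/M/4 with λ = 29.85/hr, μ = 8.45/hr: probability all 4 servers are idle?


a = λ/μ = 29.85/8.45 = 3.5325; ρ = a/c = 0.8831
Σ_{k=0}^{3} a^k/k! (terms k=0..3) = 1.00000 + 3.53254 + 6.23943 + 7.34703 = 18.11901
Tail: a^4/(4!(1−ρ)) = 155.72219/(24·0.1169) = 55.52120
P₀ = 1/(18.11901 + 55.52120) = 1/73.64021 = 0.013580

Final: 0.013580


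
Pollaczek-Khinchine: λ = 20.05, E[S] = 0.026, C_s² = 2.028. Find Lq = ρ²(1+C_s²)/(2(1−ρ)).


ρ = λ·E[S] = 20.05·0.026 = 0.5213
Lq = ρ²(1+C_s²)/(2(1−ρ)) = 0.2718·(1+2.028)/(2·0.4787)
= 0.2718·3.0280/0.9574 = 0.85948

Final: 0.85948


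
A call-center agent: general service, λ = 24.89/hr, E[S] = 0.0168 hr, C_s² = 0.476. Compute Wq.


ρ = λ·E[S] = 24.89·0.0168 = 0.4182
E[S²] = E[S]²(1+C_s²) = 0.0168²·(1+0.476) = 0.0004166
Wq = λ·E[S²]/(2(1−ρ)) = 24.89·0.0004166/(2·0.5818) = 0.008910 hr

Final: 0.008910 hr


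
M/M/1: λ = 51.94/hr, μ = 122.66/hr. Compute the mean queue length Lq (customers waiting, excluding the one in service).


ρ = 51.94/122.66 = 0.4234
Lq = ρ²/(1−ρ) = 0.1793/0.5766 = 0.3110

Final: 0.3110


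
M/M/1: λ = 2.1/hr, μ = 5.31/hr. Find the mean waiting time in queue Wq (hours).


ρ = 2.1/5.31 = 0.3955
Wq = ρ/(μ−λ) = 0.3955/(5.31 − 2.1) = 0.3955/3.21 = 0.1232 hr

Final: 0.1232 hr


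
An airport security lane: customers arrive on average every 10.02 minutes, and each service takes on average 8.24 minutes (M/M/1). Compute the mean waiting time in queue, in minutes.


λ = 60/10.02 = 5.9880 /hr
μ = 60/8.24 = 7.2816 /hr
ρ = λ/μ = 5.9880/7.2816 = 0.8224
Wq = ρ/(μ−λ) = 0.8224/(7.2816−5.9880) = 0.63575 hr
In minutes: 0.63575·60 = 38.145 min

Final: 38.145 min


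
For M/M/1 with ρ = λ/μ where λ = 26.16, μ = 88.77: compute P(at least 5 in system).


ρ = 26.16/88.77 = 0.2947
P(N ≥ n) = ρ^n = 0.2947^5 = 0.002223

Final: 0.002223


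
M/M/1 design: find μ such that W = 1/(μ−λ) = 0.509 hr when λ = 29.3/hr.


W = 1/(μ−λ) ⇒ μ − λ = 1/W = 1/0.509 = 1.9646
μ = λ + 1/W = 29.3 + 1.9646 = 31.2646 per hr

Final: 31.2646 /hr


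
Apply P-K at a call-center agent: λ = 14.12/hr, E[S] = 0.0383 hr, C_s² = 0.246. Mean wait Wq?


ρ = λ·E[S] = 14.12·0.0383 = 0.5408
E[S²] = E[S]²(1+C_s²) = 0.0383²·(1+0.246) = 0.001828
Wq = λ·E[S²]/(2(1−ρ)) = 14.12·0.001828/(2·0.4592) = 0.02810 hr

Final: 0.02810 hr


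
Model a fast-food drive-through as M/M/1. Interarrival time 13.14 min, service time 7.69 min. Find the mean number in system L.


λ = 60/13.14 = 4.5662 /hr
μ = 60/7.69 = 7.8023 /hr
ρ = λ/μ = 4.5662/7.8023 = 0.5852
L = ρ/(1−ρ) = 0.5852/0.4148 = 1.4110

Final: 1.4110


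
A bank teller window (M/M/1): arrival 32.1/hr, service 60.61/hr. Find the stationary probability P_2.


ρ = 32.1/60.61 = 0.5296
P_n = (1−ρ)·ρ^n = (1 − 0.5296)·0.5296^2 = 0.4704·0.280493 = 0.131939

Final: 0.131939


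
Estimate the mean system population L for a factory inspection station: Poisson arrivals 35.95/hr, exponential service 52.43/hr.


ρ = λ/μ = 35.95/52.43 = 0.6857
L = ρ/(1−ρ) = 0.6857/(1 − 0.6857) = 0.6857/0.3143 = 2.1814

Final: 2.1814


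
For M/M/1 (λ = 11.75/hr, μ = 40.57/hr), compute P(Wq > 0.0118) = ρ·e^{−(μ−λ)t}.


ρ = 11.75/40.57 = 0.2896
P(Wq > t) = ρ·e^{−(μ−λ)t} = 0.2896·e^{−0.3401}
= 0.2896·0.711716 = 0.206129

Final: 0.206129


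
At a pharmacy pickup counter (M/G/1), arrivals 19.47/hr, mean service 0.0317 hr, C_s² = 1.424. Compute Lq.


ρ = λ·E[S] = 19.47·0.0317 = 0.6172
Lq = ρ²(1+C_s²)/(2(1−ρ)) = 0.3809·(1+1.424)/(2·0.3828)
= 0.3809·2.4240/0.7656 = 1.20609

Final: 1.20609


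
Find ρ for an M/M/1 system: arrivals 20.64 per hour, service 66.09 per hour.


ρ = λ/μ = 20.64/66.09 = 0.3123

Final: 0.3123


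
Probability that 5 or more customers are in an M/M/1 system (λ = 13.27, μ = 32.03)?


ρ = 13.27/32.03 = 0.4143
P(N ≥ n) = ρ^n = 0.4143^5 = 0.012206

Final: 0.012206


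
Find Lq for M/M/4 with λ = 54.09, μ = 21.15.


a = λ/μ = 2.5574; ρ = a/4 = 0.6394
P₀ = 0.068691
Lq = P₀·a^c·ρ / (c!·(1−ρ)²) = 0.068691·42.77859·0.6394/(24·0.13006)
= 0.60189

Final: 0.60189


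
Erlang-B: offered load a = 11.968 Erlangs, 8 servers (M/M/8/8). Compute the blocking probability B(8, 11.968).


B(c,a) = (a^c/c!) / Σ_{k=0}^{c} a^k/k!
a^8/8! = 10438.837108
Σ terms (k=0..8): 1.00000 + 11.96800 + 71.61651 + 285.70214 + 854.82080 + 2046.09906 + 4081.28560 + 6977.83229 + 10438.83711 = 24769.161510
B = 10438.837108/24769.161510 = 0.421445

Final: 0.421445


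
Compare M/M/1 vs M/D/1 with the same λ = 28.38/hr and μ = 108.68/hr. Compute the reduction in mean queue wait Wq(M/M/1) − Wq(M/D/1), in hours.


ρ = 28.38/108.68 = 0.2611
Wq(M/M/1) = ρ/(μ−λ) = 0.2611/80.30 = 0.003252 hr
Wq(M/D/1) = ρ/(2(μ−λ)) = 0.001626 hr
Savings = 0.003252 − 0.001626 = 0.001626 hr

Final: 0.001626 hr


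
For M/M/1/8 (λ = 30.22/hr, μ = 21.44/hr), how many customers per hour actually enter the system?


ρ = 1.4095; P_K = (1−ρ)ρ^8/(1−ρ^9) = 0.304398
λ_eff = λ(1 − P_K) = 30.22·(1 − 0.304398) = 30.22·0.695602 = 21.0211 /hr

Final: 21.0211 /hr


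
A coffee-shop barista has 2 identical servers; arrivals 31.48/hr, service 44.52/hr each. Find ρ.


ρ = λ/(cμ) = 31.48/(2·44.52) = 31.48/89.04 = 0.3535

Final: 0.3535


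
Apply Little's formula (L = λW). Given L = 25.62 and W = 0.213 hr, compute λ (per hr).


λ = L/W = 25.62/0.213 = 120.2817 /hr

Final: 120.2817 /hr


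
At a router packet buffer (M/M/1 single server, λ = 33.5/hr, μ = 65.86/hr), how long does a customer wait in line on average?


ρ = 33.5/65.86 = 0.5087
Wq = ρ/(μ−λ) = 0.5087/(65.86 − 33.5) = 0.5087/32.36 = 0.01572 hr

Final: 0.01572 hr


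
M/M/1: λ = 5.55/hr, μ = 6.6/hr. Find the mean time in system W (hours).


W = 1/(μ−λ) = 1/(6.6 − 5.55) = 1/1.05 = 0.9524 hr

Final: 0.9524 hr


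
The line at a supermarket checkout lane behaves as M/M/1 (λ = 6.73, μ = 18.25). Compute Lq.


ρ = 6.73/18.25 = 0.3688
Lq = ρ²/(1−ρ) = 0.1360/0.6312 = 0.2154

Final: 0.2154


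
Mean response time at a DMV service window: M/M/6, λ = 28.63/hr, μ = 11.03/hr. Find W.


a = 2.5956; ρ = 0.4326; P₀ = 0.074070
Lq = P₀·a^c·ρ/(c!(1−ρ)²) = 0.04228
Wq = Lq/λ = 0.04228/28.63 = 0.001477 hr
W = Wq + 1/μ = 0.001477 + 0.09066 = 0.09214 hr

Final: 0.09214 hr


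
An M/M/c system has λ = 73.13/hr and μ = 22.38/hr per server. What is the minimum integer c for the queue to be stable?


Stability requires cμ > λ ⇔ c > λ/μ.
λ/μ = 73.13/22.38 = 3.2676
Minimum integer c = ⌊3.2676⌋ + 1 = 4
Check: 4·22.38 = 89.52 > 73.13, while 3·22.38 = 67.14 ≤ 73.13

Final: 4 servers


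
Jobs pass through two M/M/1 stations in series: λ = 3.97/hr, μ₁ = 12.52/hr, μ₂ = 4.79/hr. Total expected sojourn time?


Each node sees arrival rate λ = 3.97/hr (tandem ⇒ throughput preserved).
W₁ = 1/(μ₁−λ) = 1/(12.52−3.97) = 0.11696 hr
W₂ = 1/(μ₂−λ) = 1/(4.79−3.97) = 1.21951 hr
W_total = W₁ + W₂ = 0.11696 + 1.21951 = 1.33647 hr

Final: 1.33647 hr


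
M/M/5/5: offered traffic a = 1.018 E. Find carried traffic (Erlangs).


B(5,1.018) = 0.003294 (Erlang-B)
Carried load = a(1 − B) = 1.018·(1 − 0.003294) = 1.018·0.996706 = 1.0146 E

Final: 1.0146 Erlangs


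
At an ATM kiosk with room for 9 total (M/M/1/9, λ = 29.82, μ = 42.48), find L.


ρ = 29.82/42.48 = 0.7020
L = ρ[1 − (K+1)ρ^K + Kρ^(K+1)] / [(1−ρ)(1−ρ^(K+1))]
Numerator: 0.7020·(1 − 10·0.041391 + 9·0.029056) = 0.594988
Denominator: (0.2980)·(0.970944) = 0.289363
L = 0.594988/0.289363 = 2.0562

Final: 2.0562


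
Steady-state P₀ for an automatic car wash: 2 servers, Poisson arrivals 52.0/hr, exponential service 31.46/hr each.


a = λ/μ = 52.0/31.46 = 1.6529; ρ = a/c = 0.8264
Σ_{k=0}^{1} a^k/k! (terms k=0..1) = 1.00000 + 1.65289 = 2.65289
Tail: a^2/(2!(1−ρ)) = 2.73205/(2·0.1736) = 7.87092
P₀ = 1/(2.65289 + 7.87092) = 1/10.52381 = 0.095023

Final: 0.095023


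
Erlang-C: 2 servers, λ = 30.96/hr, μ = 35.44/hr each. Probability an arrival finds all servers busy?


a = λ/μ = 0.8736; ρ = a/2 = 0.4368
P₀ = 0.391987 (from M/M/c formula)
C(c,a) = [a^c/(c!(1−ρ))]·P₀ = [0.76316/(2·0.5632)]·0.391987
= 0.67751·0.391987 = 0.265577

Final: 0.265577


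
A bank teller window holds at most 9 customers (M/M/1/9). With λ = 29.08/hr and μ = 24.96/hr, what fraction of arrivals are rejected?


ρ = λ/μ = 29.08/24.96 = 1.1651
P_K = (1−ρ)ρ^K/(1−ρ^(K+1)) = (-0.1651·3.955017)/(1 − 4.607849)
= -0.652831/-3.607849 = 0.180948

Final: 0.180948


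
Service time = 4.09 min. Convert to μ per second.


μ = 1/(service time) in consistent units.
1 second = 0.0166667 min, so μ = 0.0166667/4.09 = 0.004075 per second

Final: 0.004075 /sec


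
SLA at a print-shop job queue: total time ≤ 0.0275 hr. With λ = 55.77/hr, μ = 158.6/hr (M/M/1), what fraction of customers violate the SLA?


W ~ Exponential(μ−λ) for M/M/1.
μ − λ = 158.6 − 55.77 = 102.8300
P(W > t) = e^{−(μ−λ)t} = e^{−2.8278} = 0.059141

Final: 0.059141


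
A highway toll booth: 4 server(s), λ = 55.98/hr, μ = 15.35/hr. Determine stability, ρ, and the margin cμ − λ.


Total capacity cμ = 4·15.35 = 61.40/hr
ρ = λ/(cμ) = 55.98/61.40 = 0.9117
Stable ⇔ ρ < 1: YES
Spare capacity = cμ − λ = 61.40 − 55.98 = 5.42/hr

Final: ρ = 0.9117; stable; margin = 5.42/hr


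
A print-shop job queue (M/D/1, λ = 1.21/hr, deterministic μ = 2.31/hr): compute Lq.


ρ = 1.21/2.31 = 0.5238
M/D/1: Lq = ρ²/(2(1−ρ)) = 0.2744/(2·0.4762) = 0.28810

Final: 0.28810


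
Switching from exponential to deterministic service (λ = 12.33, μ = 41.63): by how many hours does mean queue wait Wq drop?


ρ = 12.33/41.63 = 0.2962
Wq(M/M/1) = ρ/(μ−λ) = 0.2962/29.30 = 0.01011 hr
Wq(M/D/1) = ρ/(2(μ−λ)) = 0.005054 hr
Savings = 0.01011 − 0.005054 = 0.005054 hr

Final: 0.005054 hr


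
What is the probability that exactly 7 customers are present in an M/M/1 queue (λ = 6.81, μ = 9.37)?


ρ = 6.81/9.37 = 0.7268
P_n = (1−ρ)·ρ^n = (1 − 0.7268)·0.7268^7 = 0.2732·0.107116 = 0.029265

Final: 0.029265


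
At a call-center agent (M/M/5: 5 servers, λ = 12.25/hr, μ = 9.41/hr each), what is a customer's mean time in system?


a = 1.3018; ρ = 0.2604; P₀ = 0.271839
Lq = P₀·a^c·ρ/(c!(1−ρ)²) = 0.004031
Wq = Lq/λ = 0.004031/12.25 = 0.0003291 hr
W = Wq + 1/μ = 0.0003291 + 0.10627 = 0.10660 hr

Final: 0.10660 hr


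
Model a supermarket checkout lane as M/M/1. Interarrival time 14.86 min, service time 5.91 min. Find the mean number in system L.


λ = 60/14.86 = 4.0377 /hr
μ = 60/5.91 = 10.1523 /hr
ρ = λ/μ = 4.0377/10.1523 = 0.3977
L = ρ/(1−ρ) = 0.3977/0.6023 = 0.6603

Final: 0.6603


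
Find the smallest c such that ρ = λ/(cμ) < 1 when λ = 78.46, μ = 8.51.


Stability requires cμ > λ ⇔ c > λ/μ.
λ/μ = 78.46/8.51 = 9.2197
Minimum integer c = ⌊9.2197⌋ + 1 = 10
Check: 10·8.51 = 85.10 > 78.46, while 9·8.51 = 76.59 ≤ 78.46

Final: 10 servers


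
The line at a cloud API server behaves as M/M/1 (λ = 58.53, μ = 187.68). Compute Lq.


ρ = 58.53/187.68 = 0.3119
Lq = ρ²/(1−ρ) = 0.09726/0.6881 = 0.1413

Final: 0.1413


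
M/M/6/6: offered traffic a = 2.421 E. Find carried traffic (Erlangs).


B(6,2.421) = 0.025148 (Erlang-B)
Carried load = a(1 − B) = 2.421·(1 − 0.025148) = 2.421·0.974852 = 2.3601 E

Final: 2.3601 Erlangs


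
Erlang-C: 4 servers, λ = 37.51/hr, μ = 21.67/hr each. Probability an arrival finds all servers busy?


a = λ/μ = 1.7310; ρ = a/4 = 0.4327
P₀ = 0.173825 (from M/M/c formula)
C(c,a) = [a^c/(c!(1−ρ))]·P₀ = [8.97744/(24·0.5673)]·0.173825
= 0.65942·0.173825 = 0.114623

Final: 0.114623


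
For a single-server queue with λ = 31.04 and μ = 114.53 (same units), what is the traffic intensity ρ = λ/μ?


ρ = λ/μ = 31.04/114.53 = 0.2710

Final: 0.2710


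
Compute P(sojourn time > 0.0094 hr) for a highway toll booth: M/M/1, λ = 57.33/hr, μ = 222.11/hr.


W ~ Exponential(μ−λ) for M/M/1.
μ − λ = 222.11 − 57.33 = 164.7800
P(W > t) = e^{−(μ−λ)t} = e^{−1.5489} = 0.212475

Final: 0.212475


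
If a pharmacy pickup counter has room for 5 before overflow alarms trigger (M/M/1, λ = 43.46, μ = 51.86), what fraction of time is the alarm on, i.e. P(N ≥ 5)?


ρ = 43.46/51.86 = 0.8380
P(N ≥ n) = ρ^n = 0.8380^5 = 0.413320

Final: 0.413320


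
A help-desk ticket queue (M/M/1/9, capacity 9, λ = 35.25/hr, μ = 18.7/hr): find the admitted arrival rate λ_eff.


ρ = 1.8850; P_K = (1−ρ)ρ^9/(1−ρ^10) = 0.470334
λ_eff = λ(1 − P_K) = 35.25·(1 − 0.470334) = 35.25·0.529666 = 18.6707 /hr

Final: 18.6707 /hr


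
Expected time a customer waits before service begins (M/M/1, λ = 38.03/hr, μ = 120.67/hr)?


ρ = 38.03/120.67 = 0.3152
Wq = ρ/(μ−λ) = 0.3152/(120.67 − 38.03) = 0.3152/82.64 = 0.003814 hr

Final: 0.003814 hr


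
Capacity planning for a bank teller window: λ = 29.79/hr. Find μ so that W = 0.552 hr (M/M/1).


W = 1/(μ−λ) ⇒ μ − λ = 1/W = 1/0.552 = 1.8116
μ = λ + 1/W = 29.79 + 1.8116 = 31.6016 per hr

Final: 31.6016 /hr


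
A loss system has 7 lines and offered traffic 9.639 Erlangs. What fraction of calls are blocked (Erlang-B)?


B(c,a) = (a^c/c!) / Σ_{k=0}^{c} a^k/k!
a^7/7! = 1533.886854
Σ terms (k=0..7): 1.00000 + 9.63900 + 46.45516 + 149.26043 + 359.68032 + 693.39173 + 1113.93381 + 1533.88685 = 3907.247303
B = 1533.886854/3907.247303 = 0.392575

Final: 0.392575


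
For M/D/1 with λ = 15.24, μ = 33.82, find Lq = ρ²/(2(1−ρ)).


ρ = 15.24/33.82 = 0.4506
M/D/1: Lq = ρ²/(2(1−ρ)) = 0.2031/(2·0.5494) = 0.18481

Final: 0.18481


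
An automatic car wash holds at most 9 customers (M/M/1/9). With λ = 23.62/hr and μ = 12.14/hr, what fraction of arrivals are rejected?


ρ = λ/μ = 23.62/12.14 = 1.9456
P_K = (1−ρ)ρ^K/(1−ρ^(K+1)) = (-0.9456·399.531346)/(1 − 777.341878)
= -377.810532/-776.341878 = 0.486655

Final: 0.486655


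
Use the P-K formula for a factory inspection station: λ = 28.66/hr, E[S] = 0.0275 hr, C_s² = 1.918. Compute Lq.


ρ = λ·E[S] = 28.66·0.0275 = 0.7882
Lq = ρ²(1+C_s²)/(2(1−ρ)) = 0.6212·(1+1.918)/(2·0.2118)
= 0.6212·2.9180/0.4237 = 4.27804

Final: 4.27804


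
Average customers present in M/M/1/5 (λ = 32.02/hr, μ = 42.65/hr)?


ρ = 32.02/42.65 = 0.7508
L = ρ[1 − (K+1)ρ^K + Kρ^(K+1)] / [(1−ρ)(1−ρ^(K+1))]
Numerator: 0.7508·(1 − 6·0.238513 + 5·0.179066) = 0.348545
Denominator: (0.2492)·(0.820934) = 0.204608
L = 0.348545/0.204608 = 1.7035

Final: 1.7035


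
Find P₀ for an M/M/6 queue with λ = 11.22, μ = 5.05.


a = λ/μ = 11.22/5.05 = 2.2218; ρ = a/c = 0.3703
Σ_{k=0}^{5} a^k/k! (terms k=0..5) = 1.00000 + 2.22178 + 2.46816 + 1.82790 + 1.01530 + 0.45116 = 8.98430
Tail: a^6/(6!(1−ρ)) = 120.28428/(720·0.6297) = 0.26530
P₀ = 1/(8.98430 + 0.26530) = 1/9.24960 = 0.108113

Final: 0.108113


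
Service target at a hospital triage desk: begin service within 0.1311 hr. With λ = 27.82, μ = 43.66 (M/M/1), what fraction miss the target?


ρ = 27.82/43.66 = 0.6372
P(Wq > t) = ρ·e^{−(μ−λ)t} = 0.6372·e^{−2.0766}
= 0.6372·0.125353 = 0.079874

Final: 0.079874


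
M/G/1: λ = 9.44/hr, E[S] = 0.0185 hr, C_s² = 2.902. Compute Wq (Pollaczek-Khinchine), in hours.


ρ = λ·E[S] = 9.44·0.0185 = 0.1746
E[S²] = E[S]²(1+C_s²) = 0.0185²·(1+2.902) = 0.001335
Wq = λ·E[S²]/(2(1−ρ)) = 9.44·0.001335/(2·0.8254) = 0.007637 hr

Final: 0.007637 hr


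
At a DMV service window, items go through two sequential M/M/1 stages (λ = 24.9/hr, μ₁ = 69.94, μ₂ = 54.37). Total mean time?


Each node sees arrival rate λ = 24.9/hr (tandem ⇒ throughput preserved).
W₁ = 1/(μ₁−λ) = 1/(69.94−24.9) = 0.02220 hr
W₂ = 1/(μ₂−λ) = 1/(54.37−24.9) = 0.03393 hr
W_total = W₁ + W₂ = 0.02220 + 0.03393 = 0.05614 hr

Final: 0.05614 hr


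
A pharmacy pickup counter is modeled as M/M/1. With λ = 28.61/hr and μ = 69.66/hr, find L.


ρ = λ/μ = 28.61/69.66 = 0.4107
L = ρ/(1−ρ) = 0.4107/(1 − 0.4107) = 0.4107/0.5893 = 0.6970

Final: 0.6970


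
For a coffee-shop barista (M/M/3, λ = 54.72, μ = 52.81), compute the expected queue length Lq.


a = λ/μ = 1.0362; ρ = a/3 = 0.3454
P₀ = 0.350112
Lq = P₀·a^c·ρ / (c!·(1−ρ)²) = 0.350112·1.11247·0.3454/(6·0.42852)
= 0.05232

Final: 0.05232


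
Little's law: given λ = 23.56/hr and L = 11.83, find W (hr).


W = L/λ = 11.83/23.56 = 0.5021 hr

Final: 0.5021 hr


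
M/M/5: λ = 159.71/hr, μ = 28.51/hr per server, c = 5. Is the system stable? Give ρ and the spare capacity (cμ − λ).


Total capacity cμ = 5·28.51 = 142.55/hr
ρ = λ/(cμ) = 159.71/142.55 = 1.1204
Stable ⇔ ρ < 1: NO
Spare capacity = cμ − λ = 142.55 − 159.71 = -17.16/hr

Final: ρ = 1.1204; unstable; margin = -17.16/hr


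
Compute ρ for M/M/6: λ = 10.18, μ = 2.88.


ρ = λ/(cμ) = 10.18/(6·2.88) = 10.18/17.28 = 0.5891

Final: 0.5891


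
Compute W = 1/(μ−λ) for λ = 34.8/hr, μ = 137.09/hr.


W = 1/(μ−λ) = 1/(137.09 − 34.8) = 1/102.29 = 0.009776 hr

Final: 0.009776 hr


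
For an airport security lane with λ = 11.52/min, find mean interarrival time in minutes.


Mean interarrival time = 1/λ = 1/11.52 minute = 0.08681 minute
In minutes: 0.08681 × 1 = 0.08681 min

Final: 0.08681 min


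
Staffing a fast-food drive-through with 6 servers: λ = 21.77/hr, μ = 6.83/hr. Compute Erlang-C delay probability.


a = λ/μ = 3.1874; ρ = a/6 = 0.5312
P₀ = 0.040300 (from M/M/c formula)
C(c,a) = [a^c/(c!(1−ρ))]·P₀ = [1048.63984/(720·0.4688)]·0.040300
= 3.10698·0.040300 = 0.125213

Final: 0.125213


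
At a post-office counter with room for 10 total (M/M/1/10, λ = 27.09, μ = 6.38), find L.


ρ = 27.09/6.38 = 4.2461
L = ρ[1 − (K+1)ρ^K + Kρ^(K+1)] / [(1−ρ)(1−ρ^(K+1))]
Numerator: 4.2461·(1 − 11·1904948.605432 + 10·8088567.040932) = 254472915.916288
Denominator: (-3.2461)·(-8088566.040932) = 26256144.625032
L = 254472915.916288/26256144.625032 = 9.6919

Final: 9.6919


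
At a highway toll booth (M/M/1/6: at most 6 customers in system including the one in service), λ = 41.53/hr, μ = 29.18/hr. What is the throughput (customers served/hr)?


ρ = 1.4232; P_K = (1−ρ)ρ^6/(1−ρ^7) = 0.324837
λ_eff = λ(1 − P_K) = 41.53·(1 − 0.324837) = 41.53·0.675163 = 28.0395 /hr

Final: 28.0395 /hr


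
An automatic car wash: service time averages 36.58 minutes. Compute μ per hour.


μ = 1/(service time) in consistent units.
1 hour = 60 min, so μ = 60/36.58 = 1.6402 per hour

Final: 1.6402 /hr


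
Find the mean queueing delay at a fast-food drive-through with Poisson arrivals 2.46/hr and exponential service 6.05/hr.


ρ = 2.46/6.05 = 0.4066
Wq = ρ/(μ−λ) = 0.4066/(6.05 − 2.46) = 0.4066/3.59 = 0.1133 hr

Final: 0.1133 hr


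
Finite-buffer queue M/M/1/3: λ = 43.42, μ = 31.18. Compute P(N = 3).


ρ = λ/μ = 43.42/31.18 = 1.3926
P_K = (1−ρ)ρ^K/(1−ρ^(K+1)) = (-0.3926·2.700481)/(1 − 3.760580)
= -1.060099/-2.760580 = 0.384013

Final: 0.384013


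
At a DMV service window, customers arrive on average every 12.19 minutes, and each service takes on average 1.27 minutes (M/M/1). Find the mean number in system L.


λ = 60/12.19 = 4.9221 /hr
μ = 60/1.27 = 47.2441 /hr
ρ = λ/μ = 4.9221/47.2441 = 0.1042
L = ρ/(1−ρ) = 0.1042/0.8958 = 0.1163

Final: 0.1163


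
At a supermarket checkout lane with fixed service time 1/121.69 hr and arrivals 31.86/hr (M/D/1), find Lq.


ρ = 31.86/121.69 = 0.2618
M/D/1: Lq = ρ²/(2(1−ρ)) = 0.06855/(2·0.7382) = 0.04643

Final: 0.04643


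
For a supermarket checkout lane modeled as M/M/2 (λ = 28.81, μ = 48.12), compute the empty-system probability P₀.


a = λ/μ = 28.81/48.12 = 0.5987; ρ = a/c = 0.2994
Σ_{k=0}^{1} a^k/k! (terms k=0..1) = 1.00000 + 0.59871 = 1.59871
Tail: a^2/(2!(1−ρ)) = 0.35846/(2·0.7006) = 0.25580
P₀ = 1/(1.59871 + 0.25580) = 1/1.85452 = 0.539224

Final: 0.539224


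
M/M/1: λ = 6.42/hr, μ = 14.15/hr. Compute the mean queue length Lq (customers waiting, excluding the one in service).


ρ = 6.42/14.15 = 0.4537
Lq = ρ²/(1−ρ) = 0.2059/0.5463 = 0.3768

Final: 0.3768


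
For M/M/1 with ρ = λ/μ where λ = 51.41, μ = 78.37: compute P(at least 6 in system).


ρ = 51.41/78.37 = 0.6560
P(N ≥ n) = ρ^n = 0.6560^6 = 0.079687

Final: 0.079687


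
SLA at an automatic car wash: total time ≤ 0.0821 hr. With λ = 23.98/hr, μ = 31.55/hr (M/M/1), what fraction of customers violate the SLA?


W ~ Exponential(μ−λ) for M/M/1.
μ − λ = 31.55 − 23.98 = 7.5700
P(W > t) = e^{−(μ−λ)t} = e^{−0.6215} = 0.537140

Final: 0.537140


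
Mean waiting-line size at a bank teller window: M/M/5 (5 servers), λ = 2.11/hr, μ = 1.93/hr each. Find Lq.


a = λ/μ = 1.0933; ρ = a/5 = 0.2187
P₀ = 0.335026
Lq = P₀·a^c·ρ / (c!·(1−ρ)²) = 0.335026·1.56180·0.2187/(120·0.61050)
= 0.001562

Final: 0.001562


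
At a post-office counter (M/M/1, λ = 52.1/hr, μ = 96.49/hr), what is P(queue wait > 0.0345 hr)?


ρ = 52.1/96.49 = 0.5400
P(Wq > t) = ρ·e^{−(μ−λ)t} = 0.5400·e^{−1.5315}
= 0.5400·0.216221 = 0.116749

Final: 0.116749


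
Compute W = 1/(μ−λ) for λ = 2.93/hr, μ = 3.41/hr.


W = 1/(μ−λ) = 1/(3.41 − 2.93) = 1/0.4800 = 2.0833 hr

Final: 2.0833 hr


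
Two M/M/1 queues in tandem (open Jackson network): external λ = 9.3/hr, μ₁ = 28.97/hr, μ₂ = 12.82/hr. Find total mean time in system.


Each node sees arrival rate λ = 9.3/hr (tandem ⇒ throughput preserved).
W₁ = 1/(μ₁−λ) = 1/(28.97−9.3) = 0.05084 hr
W₂ = 1/(μ₂−λ) = 1/(12.82−9.3) = 0.28409 hr
W_total = W₁ + W₂ = 0.05084 + 0.28409 = 0.33493 hr

Final: 0.33493 hr


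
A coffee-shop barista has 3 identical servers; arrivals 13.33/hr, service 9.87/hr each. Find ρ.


ρ = λ/(cμ) = 13.33/(3·9.87) = 13.33/29.61 = 0.4502

Final: 0.4502


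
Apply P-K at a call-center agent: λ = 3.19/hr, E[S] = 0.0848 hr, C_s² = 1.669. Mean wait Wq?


ρ = λ·E[S] = 3.19·0.0848 = 0.2705
E[S²] = E[S]²(1+C_s²) = 0.0848²·(1+1.669) = 0.019193
Wq = λ·E[S²]/(2(1−ρ)) = 3.19·0.019193/(2·0.7295) = 0.04196 hr

Final: 0.04196 hr


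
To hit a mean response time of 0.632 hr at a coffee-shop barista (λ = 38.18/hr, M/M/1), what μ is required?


W = 1/(μ−λ) ⇒ μ − λ = 1/W = 1/0.632 = 1.5823
μ = λ + 1/W = 38.18 + 1.5823 = 39.7623 per hr

Final: 39.7623 /hr


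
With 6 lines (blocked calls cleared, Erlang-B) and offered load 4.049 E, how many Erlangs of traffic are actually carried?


B(6,4.049) = 0.120716 (Erlang-B)
Carried load = a(1 − B) = 4.049·(1 − 0.120716) = 4.049·0.879284 = 3.5602 E

Final: 3.5602 Erlangs


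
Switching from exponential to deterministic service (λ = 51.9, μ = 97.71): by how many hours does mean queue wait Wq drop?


ρ = 51.9/97.71 = 0.5312
Wq(M/M/1) = ρ/(μ−λ) = 0.5312/45.81 = 0.01159 hr
Wq(M/D/1) = ρ/(2(μ−λ)) = 0.005797 hr
Savings = 0.01159 − 0.005797 = 0.005797 hr

Final: 0.005797 hr


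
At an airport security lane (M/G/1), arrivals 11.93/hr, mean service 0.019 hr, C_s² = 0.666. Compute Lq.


ρ = λ·E[S] = 11.93·0.019 = 0.2267
Lq = ρ²(1+C_s²)/(2(1−ρ)) = 0.05138·(1+0.666)/(2·0.7733)
= 0.05138·1.6660/1.5467 = 0.05534

Final: 0.05534


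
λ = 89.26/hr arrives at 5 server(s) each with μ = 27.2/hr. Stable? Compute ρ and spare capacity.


Total capacity cμ = 5·27.2 = 136.00/hr
ρ = λ/(cμ) = 89.26/136.00 = 0.6563
Stable ⇔ ρ < 1: YES
Spare capacity = cμ − λ = 136.00 − 89.26 = 46.74/hr

Final: ρ = 0.6563; stable; margin = 46.74/hr


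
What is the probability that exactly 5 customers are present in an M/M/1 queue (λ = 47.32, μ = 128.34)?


ρ = 47.32/128.34 = 0.3687
P_n = (1−ρ)·ρ^n = (1 − 0.3687)·0.3687^5 = 0.6313·0.006814 = 0.004302

Final: 0.004302


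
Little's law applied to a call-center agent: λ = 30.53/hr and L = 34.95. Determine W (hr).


W = L/λ = 34.95/30.53 = 1.1448 hr

Final: 1.1448 hr


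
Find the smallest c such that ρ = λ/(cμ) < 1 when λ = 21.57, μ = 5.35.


Stability requires cμ > λ ⇔ c > λ/μ.
λ/μ = 21.57/5.35 = 4.0318
Minimum integer c = ⌊4.0318⌋ + 1 = 5
Check: 5·5.35 = 26.75 > 21.57, while 4·5.35 = 21.40 ≤ 21.57

Final: 5 servers


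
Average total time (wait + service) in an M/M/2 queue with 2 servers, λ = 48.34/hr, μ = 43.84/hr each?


a = 1.1026; ρ = 0.5513; P₀ = 0.289222
Lq = P₀·a^c·ρ/(c!(1−ρ)²) = 0.48152
Wq = Lq/λ = 0.48152/48.34 = 0.009961 hr
W = Wq + 1/μ = 0.009961 + 0.02281 = 0.03277 hr

Final: 0.03277 hr


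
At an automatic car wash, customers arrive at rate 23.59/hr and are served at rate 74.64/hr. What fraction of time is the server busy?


ρ = λ/μ = 23.59/74.64 = 0.3161

Final: 0.3161


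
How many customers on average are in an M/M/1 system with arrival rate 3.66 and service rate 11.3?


ρ = λ/μ = 3.66/11.3 = 0.3239
L = ρ/(1−ρ) = 0.3239/(1 − 0.3239) = 0.3239/0.6761 = 0.4791

Final: 0.4791


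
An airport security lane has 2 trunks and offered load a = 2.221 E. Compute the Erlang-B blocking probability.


B(c,a) = (a^c/c!) / Σ_{k=0}^{c} a^k/k!
a^2/2! = 2.466421
Σ terms (k=0..2): 1.00000 + 2.22100 + 2.46642 = 5.687420
B = 2.466421/5.687420 = 0.433662

Final: 0.433662


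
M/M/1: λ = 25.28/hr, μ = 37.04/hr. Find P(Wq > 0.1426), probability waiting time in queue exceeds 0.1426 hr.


ρ = 25.28/37.04 = 0.6825
P(Wq > t) = ρ·e^{−(μ−λ)t} = 0.6825·e^{−1.6770}
= 0.6825·0.186938 = 0.127586

Final: 0.127586


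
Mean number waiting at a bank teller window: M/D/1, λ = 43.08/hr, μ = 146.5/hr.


ρ = 43.08/146.5 = 0.2941
M/D/1: Lq = ρ²/(2(1−ρ)) = 0.08647/(2·0.7059) = 0.06125

Final: 0.06125


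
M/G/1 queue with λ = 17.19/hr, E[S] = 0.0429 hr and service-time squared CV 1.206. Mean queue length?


ρ = λ·E[S] = 17.19·0.0429 = 0.7375
Lq = ρ²(1+C_s²)/(2(1−ρ)) = 0.5438·(1+1.206)/(2·0.2625)
= 0.5438·2.2060/0.5251 = 2.28471

Final: 2.28471


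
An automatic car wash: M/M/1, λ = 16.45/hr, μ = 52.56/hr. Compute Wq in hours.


ρ = 16.45/52.56 = 0.3130
Wq = ρ/(μ−λ) = 0.3130/(52.56 − 16.45) = 0.3130/36.11 = 0.008667 hr

Final: 0.008667 hr


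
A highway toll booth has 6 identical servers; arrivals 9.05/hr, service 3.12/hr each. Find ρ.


ρ = λ/(cμ) = 9.05/(6·3.12) = 9.05/18.72 = 0.4834

Final: 0.4834


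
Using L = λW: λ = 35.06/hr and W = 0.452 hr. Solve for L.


L = λW = 35.06·0.452 = 15.8471

Final: 15.8471


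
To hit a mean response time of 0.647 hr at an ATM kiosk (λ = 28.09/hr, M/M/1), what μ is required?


W = 1/(μ−λ) ⇒ μ − λ = 1/W = 1/0.647 = 1.5456
μ = λ + 1/W = 28.09 + 1.5456 = 29.6356 per hr

Final: 29.6356 /hr


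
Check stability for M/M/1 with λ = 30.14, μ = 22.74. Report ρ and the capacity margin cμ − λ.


Total capacity cμ = 1·22.74 = 22.74/hr
ρ = λ/(cμ) = 30.14/22.74 = 1.3254
Stable ⇔ ρ < 1: NO
Spare capacity = cμ − λ = 22.74 − 30.14 = -7.40/hr

Final: ρ = 1.3254; unstable; margin = -7.40/hr


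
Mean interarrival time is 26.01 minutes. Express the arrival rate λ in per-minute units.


λ = 1/(interarrival time) in consistent units.
1 minute = 1 min, so λ = 1/26.01 = 0.03845 per minute

Final: 0.03845 /min


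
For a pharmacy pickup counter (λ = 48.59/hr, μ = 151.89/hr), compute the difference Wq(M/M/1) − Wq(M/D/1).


ρ = 48.59/151.89 = 0.3199
Wq(M/M/1) = ρ/(μ−λ) = 0.3199/103.30 = 0.003097 hr
Wq(M/D/1) = ρ/(2(μ−λ)) = 0.001548 hr
Savings = 0.003097 − 0.001548 = 0.001548 hr

Final: 0.001548 hr


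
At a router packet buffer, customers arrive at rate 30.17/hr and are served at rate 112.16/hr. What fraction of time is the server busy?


ρ = λ/μ = 30.17/112.16 = 0.2690

Final: 0.2690


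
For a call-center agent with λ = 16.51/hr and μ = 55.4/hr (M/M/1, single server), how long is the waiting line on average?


ρ = 16.51/55.4 = 0.2980
Lq = ρ²/(1−ρ) = 0.08881/0.7020 = 0.1265

Final: 0.1265


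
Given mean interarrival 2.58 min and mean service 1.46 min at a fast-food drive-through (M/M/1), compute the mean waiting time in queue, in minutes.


λ = 60/2.58 = 23.2558 /hr
μ = 60/1.46 = 41.0959 /hr
ρ = λ/μ = 23.2558/41.0959 = 0.5659
Wq = ρ/(μ−λ) = 0.5659/(41.0959−23.2558) = 0.03172 hr
In minutes: 0.03172·60 = 1.903 min

Final: 1.903 min


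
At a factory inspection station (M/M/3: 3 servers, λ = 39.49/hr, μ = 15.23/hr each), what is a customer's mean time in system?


a = 2.5929; ρ = 0.8643; P₀ = 0.035254
Lq = P₀·a^c·ρ/(c!(1−ρ)²) = 4.80776
Wq = Lq/λ = 4.80776/39.49 = 0.12175 hr
W = Wq + 1/μ = 0.12175 + 0.06566 = 0.18741 hr

Final: 0.18741 hr


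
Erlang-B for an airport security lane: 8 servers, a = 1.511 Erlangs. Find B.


B(c,a) = (a^c/c!) / Σ_{k=0}^{c} a^k/k!
a^8/8! = 0.0006739
Σ terms (k=0..8): 1.00000 + 1.51100 + 1.14156 + 0.57497 + 0.21719 + 0.06564 + 0.01653 + 0.003568 + 0.0006739 = 4.531127
B = 0.0006739/4.531127 = 0.0001487

Final: 0.0001487


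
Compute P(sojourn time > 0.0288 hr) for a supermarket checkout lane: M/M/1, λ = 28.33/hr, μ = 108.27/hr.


W ~ Exponential(μ−λ) for M/M/1.
μ − λ = 108.27 − 28.33 = 79.9400
P(W > t) = e^{−(μ−λ)t} = e^{−2.3023} = 0.100031

Final: 0.100031


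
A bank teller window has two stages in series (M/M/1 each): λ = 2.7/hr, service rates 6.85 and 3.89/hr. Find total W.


Each node sees arrival rate λ = 2.7/hr (tandem ⇒ throughput preserved).
W₁ = 1/(μ₁−λ) = 1/(6.85−2.7) = 0.24096 hr
W₂ = 1/(μ₂−λ) = 1/(3.89−2.7) = 0.84034 hr
W_total = W₁ + W₂ = 0.24096 + 0.84034 = 1.08130 hr

Final: 1.08130 hr


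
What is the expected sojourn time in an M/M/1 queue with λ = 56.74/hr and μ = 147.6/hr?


W = 1/(μ−λ) = 1/(147.6 − 56.74) = 1/90.86 = 0.01101 hr

Final: 0.01101 hr


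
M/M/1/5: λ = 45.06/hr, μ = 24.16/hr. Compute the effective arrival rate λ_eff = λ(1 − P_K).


ρ = 1.8651; P_K = (1−ρ)ρ^5/(1−ρ^6) = 0.475114
λ_eff = λ(1 − P_K) = 45.06·(1 − 0.475114) = 45.06·0.524886 = 23.6513 /hr

Final: 23.6513 /hr


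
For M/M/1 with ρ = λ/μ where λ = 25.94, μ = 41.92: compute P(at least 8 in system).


ρ = 25.94/41.92 = 0.6188
P(N ≥ n) = ρ^n = 0.6188^8 = 0.021498

Final: 0.021498


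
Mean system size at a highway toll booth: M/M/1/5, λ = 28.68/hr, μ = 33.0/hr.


ρ = 28.68/33.0 = 0.8691
L = ρ[1 − (K+1)ρ^K + Kρ^(K+1)] / [(1−ρ)(1−ρ^(K+1))]
Numerator: 0.8691·(1 − 6·0.495822 + 5·0.430915) = 0.156123
Denominator: (0.1309)·(0.569085) = 0.074498
L = 0.156123/0.074498 = 2.0957

Final: 2.0957


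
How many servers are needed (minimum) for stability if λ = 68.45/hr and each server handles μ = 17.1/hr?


Stability requires cμ > λ ⇔ c > λ/μ.
λ/μ = 68.45/17.1 = 4.0029
Minimum integer c = ⌊4.0029⌋ + 1 = 5
Check: 5·17.1 = 85.50 > 68.45, while 4·17.1 = 68.40 ≤ 68.45

Final: 5 servers


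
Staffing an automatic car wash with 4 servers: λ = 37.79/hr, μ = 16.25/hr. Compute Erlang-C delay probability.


a = λ/μ = 2.3255; ρ = a/4 = 0.5814
P₀ = 0.090605 (from M/M/c formula)
C(c,a) = [a^c/(c!(1−ρ))]·P₀ = [29.24786/(24·0.4186)]·0.090605
= 2.91117·0.090605 = 0.263767

Final: 0.263767


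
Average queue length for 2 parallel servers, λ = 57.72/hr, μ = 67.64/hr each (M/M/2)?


a = λ/μ = 0.8533; ρ = a/2 = 0.4267
P₀ = 0.401865
Lq = P₀·a^c·ρ / (c!·(1−ρ)²) = 0.401865·0.72819·0.4267/(2·0.32871)
= 0.18992

Final: 0.18992


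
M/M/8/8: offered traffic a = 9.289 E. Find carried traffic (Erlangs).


B(8,9.289) = 0.303846 (Erlang-B)
Carried load = a(1 − B) = 9.289·(1 − 0.303846) = 9.289·0.696154 = 6.4666 E

Final: 6.4666 Erlangs


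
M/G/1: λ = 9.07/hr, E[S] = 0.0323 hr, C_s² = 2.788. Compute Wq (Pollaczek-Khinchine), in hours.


ρ = λ·E[S] = 9.07·0.0323 = 0.2930
E[S²] = E[S]²(1+C_s²) = 0.0323²·(1+2.788) = 0.003952
Wq = λ·E[S²]/(2(1−ρ)) = 9.07·0.003952/(2·0.7070) = 0.02535 hr

Final: 0.02535 hr


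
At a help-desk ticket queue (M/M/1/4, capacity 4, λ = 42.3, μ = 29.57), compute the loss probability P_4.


ρ = λ/μ = 42.3/29.57 = 1.4305
P_K = (1−ρ)ρ^K/(1−ρ^(K+1)) = (-0.4305·4.187513)/(1 − 5.990254)
= -1.802741/-4.990254 = 0.361252

Final: 0.361252


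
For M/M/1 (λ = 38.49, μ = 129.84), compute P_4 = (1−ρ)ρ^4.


ρ = 38.49/129.84 = 0.2964
P_n = (1−ρ)·ρ^n = (1 − 0.2964)·0.2964^4 = 0.7036·0.007722 = 0.005433

Final: 0.005433


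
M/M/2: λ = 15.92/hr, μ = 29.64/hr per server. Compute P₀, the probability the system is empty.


a = λ/μ = 15.92/29.64 = 0.5371; ρ = a/c = 0.2686
Σ_{k=0}^{1} a^k/k! (terms k=0..1) = 1.00000 + 0.53711 = 1.53711
Tail: a^2/(2!(1−ρ)) = 0.28849/(2·0.7314) = 0.19721
P₀ = 1/(1.53711 + 0.19721) = 1/1.73432 = 0.576596

Final: 0.576596


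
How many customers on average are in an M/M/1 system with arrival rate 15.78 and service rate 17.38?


ρ = λ/μ = 15.78/17.38 = 0.9079
L = ρ/(1−ρ) = 0.9079/(1 − 0.9079) = 0.9079/0.09206 = 9.8625

Final: 9.8625


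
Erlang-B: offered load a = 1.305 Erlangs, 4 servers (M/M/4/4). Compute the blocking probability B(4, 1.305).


B(c,a) = (a^c/c!) / Σ_{k=0}^{c} a^k/k!
a^4/4! = 0.120846
Σ terms (k=0..4): 1.00000 + 1.30500 + 0.85151 + 0.37041 + 0.12085 = 3.647766
B = 0.120846/3.647766 = 0.033129

Final: 0.033129
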